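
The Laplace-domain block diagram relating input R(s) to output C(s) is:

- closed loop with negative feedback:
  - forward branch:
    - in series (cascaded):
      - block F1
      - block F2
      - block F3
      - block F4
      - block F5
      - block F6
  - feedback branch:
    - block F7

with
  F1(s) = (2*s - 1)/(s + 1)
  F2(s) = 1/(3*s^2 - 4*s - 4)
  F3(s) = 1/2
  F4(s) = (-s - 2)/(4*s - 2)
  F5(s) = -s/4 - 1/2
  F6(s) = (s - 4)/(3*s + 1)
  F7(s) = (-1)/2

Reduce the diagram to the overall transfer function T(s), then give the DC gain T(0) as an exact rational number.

Reducing step by step:

1. series reduction of F1, F2, F3, F4, F5, F6 = (s^3 - 12*s - 16)/(144*s^4 - 400*s^2 - 320*s - 64)
2. collapse the loop ((F1*F2*F3*F4*F5*F6) forward, F7 return) = (2*s^3 - 24*s - 32)/(288*s^4 - s^3 - 800*s^2 - 628*s - 112)
DC gain: substitute s = 0 into T(s) from step 2: T(0) = -32/(-112) = 2/7.

Answer: 2/7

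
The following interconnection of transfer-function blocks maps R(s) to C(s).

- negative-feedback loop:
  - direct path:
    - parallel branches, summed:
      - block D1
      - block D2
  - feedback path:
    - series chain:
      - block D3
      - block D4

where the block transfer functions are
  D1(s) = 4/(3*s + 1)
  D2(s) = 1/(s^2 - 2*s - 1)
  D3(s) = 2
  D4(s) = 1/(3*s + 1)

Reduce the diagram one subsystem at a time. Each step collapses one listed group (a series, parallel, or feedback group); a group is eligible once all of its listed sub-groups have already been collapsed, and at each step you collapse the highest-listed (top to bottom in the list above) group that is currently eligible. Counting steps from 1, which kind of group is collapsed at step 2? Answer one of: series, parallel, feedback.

The answer is series.

Reasoning:
[1] combine D1, D2 in parallel
[2] combine D3, D4 in series
[3] apply the feedback formula to (D1+D2), (D3*D4)
So the answer for step 2 is series.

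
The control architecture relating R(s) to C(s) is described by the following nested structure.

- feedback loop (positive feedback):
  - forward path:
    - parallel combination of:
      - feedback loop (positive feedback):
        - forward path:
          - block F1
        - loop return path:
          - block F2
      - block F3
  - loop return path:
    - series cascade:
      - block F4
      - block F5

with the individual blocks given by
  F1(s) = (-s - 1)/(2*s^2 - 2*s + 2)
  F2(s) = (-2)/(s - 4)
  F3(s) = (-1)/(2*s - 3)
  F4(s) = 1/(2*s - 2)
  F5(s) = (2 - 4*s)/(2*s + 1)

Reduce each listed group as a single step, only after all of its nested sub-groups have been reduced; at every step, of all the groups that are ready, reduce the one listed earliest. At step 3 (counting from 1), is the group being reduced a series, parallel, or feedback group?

The answer is series.

Reasoning:
1. close the feedback loop around F1, F2
2. sum the parallel branches [F1/(1-F1*F2)], F3
3. cascade F4, F5
4. close the feedback loop around ([F1/(1-F1*F2)]+F3), (F4*F5)
Step 3: series.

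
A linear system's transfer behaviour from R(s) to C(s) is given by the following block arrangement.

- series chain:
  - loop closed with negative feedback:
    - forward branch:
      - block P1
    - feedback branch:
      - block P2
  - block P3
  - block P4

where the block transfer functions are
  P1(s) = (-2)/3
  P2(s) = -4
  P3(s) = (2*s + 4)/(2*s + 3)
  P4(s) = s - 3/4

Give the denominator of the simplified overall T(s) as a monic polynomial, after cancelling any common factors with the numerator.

Step 1. reduce the feedback loop with forward P1 and return P2 -> (-2)/11
Step 2. cascade [P1/(1+P1*P2)], P3, P4 -> (-4*s^2 - 5*s + 6)/(22*s + 33)
That last expression is T(s), already simplified. Scaling its denominator by 1/22 (the reciprocal of the leading coefficient) yields the monic denominator.

Answer: s + 3/2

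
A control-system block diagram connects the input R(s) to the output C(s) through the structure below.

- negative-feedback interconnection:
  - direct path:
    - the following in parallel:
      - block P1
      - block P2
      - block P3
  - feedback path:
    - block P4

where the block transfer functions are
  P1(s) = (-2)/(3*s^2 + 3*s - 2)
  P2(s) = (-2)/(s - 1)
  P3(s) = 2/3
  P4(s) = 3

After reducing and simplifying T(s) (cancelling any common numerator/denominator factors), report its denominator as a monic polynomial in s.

The answer is s^3 - 2*s^2 - 13*s/3 + 8/3.

Reasoning:
Step 1 - reduce the parallel group P1, P2, P3 = (6*s^3 - 18*s^2 - 34*s + 22)/(9*s^3 - 15*s + 6)
Step 2 - apply the feedback formula to (P1+P2+P3), P4 = (6*s^3 - 18*s^2 - 34*s + 22)/(27*s^3 - 54*s^2 - 117*s + 72)
No further cancellation is possible in the step-2 result, so that is T(s). Its denominator becomes monic after dividing by the leading coefficient 27.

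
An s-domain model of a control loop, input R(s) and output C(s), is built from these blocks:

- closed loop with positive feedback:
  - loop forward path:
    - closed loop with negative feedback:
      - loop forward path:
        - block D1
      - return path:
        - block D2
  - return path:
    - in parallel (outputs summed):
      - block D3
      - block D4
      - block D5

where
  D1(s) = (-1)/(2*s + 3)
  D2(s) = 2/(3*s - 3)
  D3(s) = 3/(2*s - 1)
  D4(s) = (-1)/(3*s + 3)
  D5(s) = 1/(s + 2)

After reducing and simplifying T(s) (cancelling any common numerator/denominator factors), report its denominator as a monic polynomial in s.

Step 1. apply the feedback formula to D1, D2: (3 - 3*s)/(6*s^2 + 3*s - 11)
Step 2. combine D3, D4, D5 in parallel: (13*s^2 + 27*s + 17)/(6*s^3 + 15*s^2 + 3*s - 6)
Step 3. feedback reduction of [D1/(1+D1*D2)], (D3+D4+D5): (-6*s^4 - 9*s^3 + 12*s^2 + 9*s - 6)/(12*s^5 + 36*s^4 + 12*s^3 - 50*s^2 - 27*s + 5)
Step 3 gives the fully reduced T(s), with no common factor left to cancel. The denominator's leading coefficient is 12, so divide each of its coefficients by 12 to get the monic form.

Hence the answer: s^5 + 3*s^4 + s^3 - 25*s^2/6 - 9*s/4 + 5/12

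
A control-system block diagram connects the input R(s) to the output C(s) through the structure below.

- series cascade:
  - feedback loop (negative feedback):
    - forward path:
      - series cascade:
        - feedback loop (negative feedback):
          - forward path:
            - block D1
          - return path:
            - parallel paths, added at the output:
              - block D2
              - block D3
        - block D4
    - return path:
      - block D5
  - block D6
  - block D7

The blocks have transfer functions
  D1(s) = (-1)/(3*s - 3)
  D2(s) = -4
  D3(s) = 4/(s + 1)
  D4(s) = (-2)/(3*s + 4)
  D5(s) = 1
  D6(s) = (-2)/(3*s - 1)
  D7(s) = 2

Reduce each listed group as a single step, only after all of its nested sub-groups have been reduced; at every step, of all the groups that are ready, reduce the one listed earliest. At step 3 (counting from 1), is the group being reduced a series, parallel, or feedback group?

The answer is series.

Reasoning:
1. combine D2, D3 in parallel
2. close the feedback loop around D1, (D2+D3)
3. series reduction of [D1/(1+D1*(D2+D3))], D4
4. reduce the feedback loop with forward ([D1/(1+D1*(D2+D3))]*D4) and return D5
5. combine [([D1/(1+D1*(D2+D3))]*D4)/(1+([D1/(1+D1*(D2+D3))]*D4)*D5)], D6, D7 in series
So the answer for step 3 is series.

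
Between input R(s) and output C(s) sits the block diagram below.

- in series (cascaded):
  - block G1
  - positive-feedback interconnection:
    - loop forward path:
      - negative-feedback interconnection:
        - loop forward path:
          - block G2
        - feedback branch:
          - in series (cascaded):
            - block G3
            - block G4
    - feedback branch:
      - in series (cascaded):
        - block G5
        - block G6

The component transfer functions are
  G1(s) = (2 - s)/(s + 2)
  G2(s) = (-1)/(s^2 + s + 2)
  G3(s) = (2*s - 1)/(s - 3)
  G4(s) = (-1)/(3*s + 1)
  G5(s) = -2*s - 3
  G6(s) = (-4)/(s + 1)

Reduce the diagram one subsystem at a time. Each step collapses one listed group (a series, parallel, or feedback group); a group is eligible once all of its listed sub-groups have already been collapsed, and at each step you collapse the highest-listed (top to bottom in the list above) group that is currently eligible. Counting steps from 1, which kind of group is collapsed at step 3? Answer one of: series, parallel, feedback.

(1) cascade G3, G4
(2) apply the feedback formula to G2, (G3*G4)
(3) multiply G5, G6 (series)
(4) collapse the loop ([G2/(1+G2*(G3*G4))] forward, (G5*G6) return)
(5) reduce the series chain G1, [[G2/(1+G2*(G3*G4))]/(1-[G2/(1+G2*(G3*G4))]*(G5*G6))]
Step 3: series.

Hence the answer: series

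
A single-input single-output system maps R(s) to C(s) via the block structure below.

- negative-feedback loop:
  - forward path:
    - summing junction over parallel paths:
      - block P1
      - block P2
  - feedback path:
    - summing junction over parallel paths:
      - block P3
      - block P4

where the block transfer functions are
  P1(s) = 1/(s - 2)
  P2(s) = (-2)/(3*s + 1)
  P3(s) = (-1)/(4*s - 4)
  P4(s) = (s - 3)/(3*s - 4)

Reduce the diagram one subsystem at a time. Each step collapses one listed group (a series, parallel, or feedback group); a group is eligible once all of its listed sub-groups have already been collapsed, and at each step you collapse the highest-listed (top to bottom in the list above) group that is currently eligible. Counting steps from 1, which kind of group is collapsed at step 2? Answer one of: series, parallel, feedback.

The answer is parallel.

Reasoning:
(1) add P1, P2 (parallel)
(2) reduce the parallel group P3, P4
(3) close the feedback loop around (P1+P2), (P3+P4)
Step 2 collapses a parallel group.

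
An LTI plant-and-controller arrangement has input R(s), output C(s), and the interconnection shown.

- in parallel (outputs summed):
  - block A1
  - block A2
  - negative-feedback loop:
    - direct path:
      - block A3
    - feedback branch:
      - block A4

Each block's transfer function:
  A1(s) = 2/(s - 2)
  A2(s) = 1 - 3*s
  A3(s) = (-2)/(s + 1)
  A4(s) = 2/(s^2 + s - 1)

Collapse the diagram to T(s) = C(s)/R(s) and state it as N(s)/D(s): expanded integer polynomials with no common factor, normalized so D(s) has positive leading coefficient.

The answer is (-3*s^5 + s^4 + 12*s^3 + 17*s^2 - 29*s - 4)/(s^4 - 4*s^2 - 5*s + 10).

Reasoning:
1. apply the feedback formula to A3, A4: (-2*s^2 - 2*s + 2)/(s^3 + 2*s^2 - 5)
2. add A1, A2, [A3/(1+A3*A4)] (parallel), which is the overall transfer function T(s) = C(s)/R(s) in lowest terms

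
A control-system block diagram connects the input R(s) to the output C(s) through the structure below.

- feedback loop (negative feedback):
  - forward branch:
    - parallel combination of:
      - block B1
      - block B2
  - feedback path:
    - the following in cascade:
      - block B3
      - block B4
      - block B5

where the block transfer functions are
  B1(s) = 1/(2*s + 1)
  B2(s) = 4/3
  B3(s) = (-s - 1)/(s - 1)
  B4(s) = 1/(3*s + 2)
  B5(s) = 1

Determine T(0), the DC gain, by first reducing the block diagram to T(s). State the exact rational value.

First reduce the diagram to T(s).

Step 1 - combine B1, B2 in parallel; result (8*s + 7)/(6*s + 3)
Step 2 - cascade B3, B4, B5; result (-s - 1)/(3*s^2 - s - 2)
Step 3 - collapse the loop ((B1+B2) forward, (B3*B4*B5) return); result (24*s^3 + 13*s^2 - 23*s - 14)/(18*s^3 - 5*s^2 - 30*s - 13)
The step-3 result is T(s). Setting s = 0: T(0) = -14/(-13) = 14/13.

Answer: 14/13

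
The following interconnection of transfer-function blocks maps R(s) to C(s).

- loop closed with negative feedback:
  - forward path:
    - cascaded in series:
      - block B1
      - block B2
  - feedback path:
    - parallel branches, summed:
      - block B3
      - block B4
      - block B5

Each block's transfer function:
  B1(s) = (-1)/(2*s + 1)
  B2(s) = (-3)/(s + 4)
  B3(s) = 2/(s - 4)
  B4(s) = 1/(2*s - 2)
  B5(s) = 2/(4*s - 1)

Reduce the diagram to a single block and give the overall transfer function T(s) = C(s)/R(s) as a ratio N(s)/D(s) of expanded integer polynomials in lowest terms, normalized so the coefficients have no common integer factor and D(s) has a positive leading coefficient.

Step 1 - combine B1, B2 in series -> 3/(2*s^2 + 9*s + 4)
Step 2 - add B3, B4, B5 (parallel) -> (24*s^2 - 57*s + 24)/(8*s^3 - 42*s^2 + 42*s - 8)
Step 3 - collapse the loop ((B1*B2) forward, (B3+B4+B5) return); the result is T(s) itself (integer coefficients, no common factor, positive leading denominator coefficient)

Answer: (24*s^3 - 126*s^2 + 126*s - 24)/(16*s^5 - 12*s^4 - 262*s^3 + 266*s^2 - 75*s + 40)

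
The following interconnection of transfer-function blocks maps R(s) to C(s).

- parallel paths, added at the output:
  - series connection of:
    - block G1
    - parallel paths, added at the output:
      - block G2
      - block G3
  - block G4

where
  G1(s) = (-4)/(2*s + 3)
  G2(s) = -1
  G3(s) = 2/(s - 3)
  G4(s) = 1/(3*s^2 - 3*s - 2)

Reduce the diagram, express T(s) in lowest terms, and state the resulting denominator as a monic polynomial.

Step 1 - add G2, G3 (parallel), giving (5 - s)/(s - 3)
Step 2 - series reduction of G1, (G2+G3), giving (4*s - 20)/(2*s^2 - 3*s - 9)
Step 3 - reduce the parallel group (G1*(G2+G3)), G4, giving (12*s^3 - 70*s^2 + 49*s + 31)/(6*s^4 - 15*s^3 - 22*s^2 + 33*s + 18)
No further cancellation is possible in the step-3 result, so that is T(s). Its denominator becomes monic after dividing by the leading coefficient 6.

Therefore the answer is s^4 - 5*s^3/2 - 11*s^2/3 + 11*s/2 + 3.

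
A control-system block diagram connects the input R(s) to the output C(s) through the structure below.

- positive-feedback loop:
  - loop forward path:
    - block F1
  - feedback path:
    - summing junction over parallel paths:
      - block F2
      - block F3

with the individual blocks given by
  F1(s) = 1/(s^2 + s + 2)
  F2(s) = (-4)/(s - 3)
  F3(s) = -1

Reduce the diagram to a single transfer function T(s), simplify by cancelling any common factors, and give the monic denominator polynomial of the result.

The answer is s^3 - 2*s^2 - 5.

Reasoning:
Step 1: add F2, F3 (parallel): (-s - 1)/(s - 3)
Step 2: close the feedback loop around F1, (F2+F3): (s - 3)/(s^3 - 2*s^2 - 5)
Step 2 gives the fully reduced T(s), with no common factor left to cancel. The denominator is already monic (leading coefficient 1).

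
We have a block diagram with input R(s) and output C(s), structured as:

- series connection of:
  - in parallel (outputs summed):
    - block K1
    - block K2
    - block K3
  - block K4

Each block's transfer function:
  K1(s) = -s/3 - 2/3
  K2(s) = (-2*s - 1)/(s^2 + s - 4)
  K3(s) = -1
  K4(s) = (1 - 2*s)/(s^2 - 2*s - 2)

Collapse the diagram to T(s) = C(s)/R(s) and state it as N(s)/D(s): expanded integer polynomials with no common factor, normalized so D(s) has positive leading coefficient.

Step 1 - sum the parallel branches K1, K2, K3; result (-s^3 - 6*s^2 - 7*s + 17)/(3*s^2 + 3*s - 12)
Step 2 - reduce the series chain (K1+K2+K3), K4; the result is T(s) itself (integer coefficients, no common factor, positive leading denominator coefficient)

Therefore the answer is (2*s^4 + 11*s^3 + 8*s^2 - 41*s + 17)/(3*s^4 - 3*s^3 - 24*s^2 + 18*s + 24).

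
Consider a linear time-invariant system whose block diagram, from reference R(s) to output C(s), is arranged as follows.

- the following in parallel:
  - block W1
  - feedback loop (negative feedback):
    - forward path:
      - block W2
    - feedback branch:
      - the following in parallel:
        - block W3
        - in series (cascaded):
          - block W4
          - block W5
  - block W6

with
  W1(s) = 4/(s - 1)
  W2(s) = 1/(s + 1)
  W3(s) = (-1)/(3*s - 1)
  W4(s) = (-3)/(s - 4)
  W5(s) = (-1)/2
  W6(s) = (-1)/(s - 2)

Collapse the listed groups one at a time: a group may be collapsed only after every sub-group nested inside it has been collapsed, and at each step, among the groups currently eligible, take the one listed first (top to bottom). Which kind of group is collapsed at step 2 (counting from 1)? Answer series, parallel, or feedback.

1. series reduction of W4, W5
2. combine W3, (W4*W5) in parallel
3. collapse the loop (W2 forward, (W3+(W4*W5)) return)
4. sum the parallel branches W1, [W2/(1+W2*(W3+(W4*W5)))], W6
At step 2 the group reduced is parallel.

Hence the answer: parallel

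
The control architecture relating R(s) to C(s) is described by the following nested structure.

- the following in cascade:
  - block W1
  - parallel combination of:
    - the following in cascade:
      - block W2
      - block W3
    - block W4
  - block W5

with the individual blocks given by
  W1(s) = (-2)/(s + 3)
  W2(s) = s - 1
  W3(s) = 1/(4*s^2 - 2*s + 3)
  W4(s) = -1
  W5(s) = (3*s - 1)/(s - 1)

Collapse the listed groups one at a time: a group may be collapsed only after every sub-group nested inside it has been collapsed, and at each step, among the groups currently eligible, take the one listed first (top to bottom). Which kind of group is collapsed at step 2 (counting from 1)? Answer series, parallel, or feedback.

The answer is parallel.

Reasoning:
Step 1: series reduction of W2, W3
Step 2: sum the parallel branches (W2*W3), W4
Step 3: reduce the series chain W1, ((W2*W3)+W4), W5
So the answer for step 2 is parallel.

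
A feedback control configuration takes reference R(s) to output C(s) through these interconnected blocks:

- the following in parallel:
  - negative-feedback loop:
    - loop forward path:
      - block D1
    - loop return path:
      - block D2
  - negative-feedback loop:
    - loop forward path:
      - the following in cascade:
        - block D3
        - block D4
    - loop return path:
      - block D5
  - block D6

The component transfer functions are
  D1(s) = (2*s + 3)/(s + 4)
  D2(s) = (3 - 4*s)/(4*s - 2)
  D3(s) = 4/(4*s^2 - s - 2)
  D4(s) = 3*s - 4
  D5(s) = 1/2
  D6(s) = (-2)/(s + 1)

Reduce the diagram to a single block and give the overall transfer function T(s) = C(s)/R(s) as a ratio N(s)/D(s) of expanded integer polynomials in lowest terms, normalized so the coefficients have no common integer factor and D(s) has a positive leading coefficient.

[1] close the feedback loop around D1, D2; result (-8*s^2 - 8*s + 6)/(4*s^2 - 8*s - 1)
[2] cascade D3, D4; result (12*s - 16)/(4*s^2 - s - 2)
[3] apply the feedback formula to (D3*D4), D5; result (12*s - 16)/(4*s^2 + 5*s - 10)
[4] sum the parallel branches [D1/(1+D1*D2)], [(D3*D4)/(1+(D3*D4)*D5)], D6; the result is T(s) itself (integer coefficients, no common factor, positive leading denominator coefficient)

Final answer: (-32*s^5 - 88*s^4 - 96*s^3 + 298*s^2 + 32*s - 64)/(16*s^5 + 4*s^4 - 96*s^3 - 9*s^2 + 85*s + 10)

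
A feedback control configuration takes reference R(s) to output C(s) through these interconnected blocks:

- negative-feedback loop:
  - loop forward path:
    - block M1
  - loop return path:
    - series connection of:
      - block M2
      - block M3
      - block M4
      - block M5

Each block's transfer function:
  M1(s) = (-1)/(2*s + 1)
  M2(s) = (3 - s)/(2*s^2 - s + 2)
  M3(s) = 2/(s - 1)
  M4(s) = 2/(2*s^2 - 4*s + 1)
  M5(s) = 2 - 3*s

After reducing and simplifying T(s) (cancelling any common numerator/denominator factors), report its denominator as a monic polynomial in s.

Step 1 - reduce the series chain M2, M3, M4, M5; result (12*s^2 - 44*s + 24)/(4*s^5 - 14*s^4 + 20*s^3 - 19*s^2 + 11*s - 2)
Step 2 - close the feedback loop around M1, (M2*M3*M4*M5); result (-4*s^5 + 14*s^4 - 20*s^3 + 19*s^2 - 11*s + 2)/(8*s^6 - 24*s^5 + 26*s^4 - 18*s^3 - 9*s^2 + 51*s - 26)
T(s) is the step-2 result (common factors already cancelled). Leading coefficient of the denominator: 8. Divide through by 8 for the monic polynomial.

Therefore the answer is s^6 - 3*s^5 + 13*s^4/4 - 9*s^3/4 - 9*s^2/8 + 51*s/8 - 13/4.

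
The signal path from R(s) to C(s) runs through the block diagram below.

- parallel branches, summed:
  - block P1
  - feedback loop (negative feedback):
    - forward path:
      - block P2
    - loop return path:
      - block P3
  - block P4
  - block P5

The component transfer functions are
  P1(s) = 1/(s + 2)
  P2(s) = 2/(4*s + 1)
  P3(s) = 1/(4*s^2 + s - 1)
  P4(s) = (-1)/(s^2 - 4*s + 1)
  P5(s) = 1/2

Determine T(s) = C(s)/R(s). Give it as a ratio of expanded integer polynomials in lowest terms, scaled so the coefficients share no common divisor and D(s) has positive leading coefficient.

Step 1: feedback reduction of P2, P3: (8*s^2 + 2*s - 2)/(16*s^3 + 8*s^2 - 3*s + 1)
Step 2: reduce the parallel group P1, [P2/(1+P2*P3)], P4, P5; the result is T(s) itself (integer coefficients, no common factor, positive leading denominator coefficient)

Therefore the answer is (16*s^6 + 24*s^5 - 303*s^4 - 259*s^3 + 63*s^2 + 19*s - 8)/(32*s^6 - 48*s^5 - 262*s^4 - 34*s^3 + 70*s^2 - 26*s + 4).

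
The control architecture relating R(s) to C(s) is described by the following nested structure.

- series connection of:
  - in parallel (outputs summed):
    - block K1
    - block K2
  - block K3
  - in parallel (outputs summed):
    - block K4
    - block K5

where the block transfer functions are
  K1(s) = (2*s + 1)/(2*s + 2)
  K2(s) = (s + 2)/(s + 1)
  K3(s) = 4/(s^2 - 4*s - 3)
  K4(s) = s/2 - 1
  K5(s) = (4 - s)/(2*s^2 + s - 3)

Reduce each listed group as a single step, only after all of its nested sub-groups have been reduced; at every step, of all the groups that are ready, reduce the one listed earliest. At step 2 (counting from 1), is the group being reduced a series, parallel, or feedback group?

The answer is parallel.

Reasoning:
[1] reduce the parallel group K1, K2
[2] add K4, K5 (parallel)
[3] cascade (K1+K2), K3, (K4+K5)
Step 2 collapses a parallel group.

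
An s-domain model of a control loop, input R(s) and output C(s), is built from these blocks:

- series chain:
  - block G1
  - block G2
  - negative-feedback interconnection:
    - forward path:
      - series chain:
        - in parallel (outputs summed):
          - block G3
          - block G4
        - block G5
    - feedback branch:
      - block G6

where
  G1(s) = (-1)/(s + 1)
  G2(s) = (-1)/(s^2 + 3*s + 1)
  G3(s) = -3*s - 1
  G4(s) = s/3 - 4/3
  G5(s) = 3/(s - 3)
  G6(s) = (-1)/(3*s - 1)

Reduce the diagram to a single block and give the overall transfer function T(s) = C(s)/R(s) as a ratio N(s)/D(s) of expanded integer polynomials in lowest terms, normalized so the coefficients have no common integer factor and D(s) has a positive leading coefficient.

1. sum the parallel branches G3, G4 gives -8*s/3 - 7/3
2. combine (G3+G4), G5 in series gives (-8*s - 7)/(s - 3)
3. reduce the feedback loop with forward ((G3+G4)*G5) and return G6 gives (-24*s^2 - 13*s + 7)/(3*s^2 - 2*s + 10)
4. series reduction of G1, G2, [((G3+G4)*G5)/(1+((G3+G4)*G5)*G6)]; the result is T(s) itself (integer coefficients, no common factor, positive leading denominator coefficient)

Final answer: (-24*s^2 - 13*s + 7)/(3*s^5 + 10*s^4 + 14*s^3 + 35*s^2 + 38*s + 10)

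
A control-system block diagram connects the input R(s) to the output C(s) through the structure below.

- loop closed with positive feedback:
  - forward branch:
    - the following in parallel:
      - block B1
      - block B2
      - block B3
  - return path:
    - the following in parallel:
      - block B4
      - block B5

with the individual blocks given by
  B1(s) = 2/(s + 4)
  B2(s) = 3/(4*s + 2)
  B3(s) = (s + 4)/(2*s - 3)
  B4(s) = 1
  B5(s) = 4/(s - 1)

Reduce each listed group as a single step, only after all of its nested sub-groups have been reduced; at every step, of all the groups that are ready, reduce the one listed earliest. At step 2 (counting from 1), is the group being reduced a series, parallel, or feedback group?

Answer: parallel

Working:
[1] sum the parallel branches B1, B2, B3
[2] sum the parallel branches B4, B5
[3] close the feedback loop around (B1+B2+B3), (B4+B5)
The group at step 2 is a parallel group.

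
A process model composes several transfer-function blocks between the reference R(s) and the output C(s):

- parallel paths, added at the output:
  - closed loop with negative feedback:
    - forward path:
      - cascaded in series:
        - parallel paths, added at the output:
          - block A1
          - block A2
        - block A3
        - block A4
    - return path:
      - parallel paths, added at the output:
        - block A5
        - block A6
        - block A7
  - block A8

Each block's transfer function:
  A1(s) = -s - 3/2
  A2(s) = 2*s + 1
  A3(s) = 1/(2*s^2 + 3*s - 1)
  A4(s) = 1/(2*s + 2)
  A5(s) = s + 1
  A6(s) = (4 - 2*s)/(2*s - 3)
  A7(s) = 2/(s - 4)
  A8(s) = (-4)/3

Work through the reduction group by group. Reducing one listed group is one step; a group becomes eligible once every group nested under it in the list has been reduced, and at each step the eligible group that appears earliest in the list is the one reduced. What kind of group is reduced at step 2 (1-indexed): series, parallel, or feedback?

Reducing step by step:

Step 1: parallel reduction of A1, A2
Step 2: reduce the series chain (A1+A2), A3, A4
Step 3: reduce the parallel group A5, A6, A7
Step 4: apply the feedback formula to ((A1+A2)*A3*A4), (A5+A6+A7)
Step 5: combine [((A1+A2)*A3*A4)/(1+((A1+A2)*A3*A4)*(A5+A6+A7))], A8 in parallel
The group at step 2 is a series group.

Answer: series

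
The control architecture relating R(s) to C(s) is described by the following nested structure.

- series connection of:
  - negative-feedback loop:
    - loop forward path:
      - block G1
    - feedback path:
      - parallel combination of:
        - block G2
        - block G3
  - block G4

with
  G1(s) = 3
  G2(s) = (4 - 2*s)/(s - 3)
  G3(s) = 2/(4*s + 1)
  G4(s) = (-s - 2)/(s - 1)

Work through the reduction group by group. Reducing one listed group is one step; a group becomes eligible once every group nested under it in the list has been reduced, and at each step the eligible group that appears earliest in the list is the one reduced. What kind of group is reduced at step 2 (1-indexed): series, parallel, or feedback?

The answer is feedback.

Reasoning:
Step 1. add G2, G3 (parallel)
Step 2. apply the feedback formula to G1, (G2+G3)
Step 3. cascade [G1/(1+G1*(G2+G3))], G4
So the answer for step 2 is feedback.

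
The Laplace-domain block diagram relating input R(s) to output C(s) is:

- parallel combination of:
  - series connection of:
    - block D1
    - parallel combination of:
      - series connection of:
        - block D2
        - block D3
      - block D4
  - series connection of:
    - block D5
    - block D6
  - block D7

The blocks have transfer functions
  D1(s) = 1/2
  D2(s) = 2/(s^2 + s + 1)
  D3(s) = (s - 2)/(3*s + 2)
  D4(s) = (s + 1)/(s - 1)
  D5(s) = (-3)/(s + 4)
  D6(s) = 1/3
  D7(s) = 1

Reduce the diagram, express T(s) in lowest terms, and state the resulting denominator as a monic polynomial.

1. series reduction of D2, D3 -> (2*s - 4)/(3*s^3 + 5*s^2 + 5*s + 2)
2. sum the parallel branches (D2*D3), D4 -> (3*s^4 + 8*s^3 + 12*s^2 + s + 6)/(3*s^4 + 2*s^3 - 3*s - 2)
3. combine D1, ((D2*D3)+D4) in series -> (3*s^4 + 8*s^3 + 12*s^2 + s + 6)/(6*s^4 + 4*s^3 - 6*s - 4)
4. cascade D5, D6 -> (-1)/(s + 4)
5. parallel reduction of (D1*((D2*D3)+D4)), (D5*D6), D7 -> (9*s^5 + 42*s^4 + 56*s^3 + 43*s^2 - 12*s + 12)/(6*s^5 + 28*s^4 + 16*s^3 - 6*s^2 - 28*s - 16)
The result of step 5 is T(s) in lowest terms. Its denominator has leading coefficient 6; dividing the denominator through by 6 makes it monic.

Hence the answer: s^5 + 14*s^4/3 + 8*s^3/3 - s^2 - 14*s/3 - 8/3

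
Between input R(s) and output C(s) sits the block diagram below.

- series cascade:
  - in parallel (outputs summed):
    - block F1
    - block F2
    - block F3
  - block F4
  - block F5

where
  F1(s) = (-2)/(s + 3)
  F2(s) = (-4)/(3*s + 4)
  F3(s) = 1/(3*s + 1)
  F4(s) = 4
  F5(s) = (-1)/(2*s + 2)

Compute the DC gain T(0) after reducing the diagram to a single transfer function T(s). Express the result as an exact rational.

Step 1. sum the parallel branches F1, F2, F3 = (-27*s^2 - 57*s - 8)/(9*s^3 + 42*s^2 + 49*s + 12)
Step 2. series reduction of (F1+F2+F3), F4, F5 = (54*s^2 + 114*s + 16)/(9*s^4 + 51*s^3 + 91*s^2 + 61*s + 12)
The step-2 result is T(s). Setting s = 0: T(0) = 16/12 = 4/3.

Hence the answer: 4/3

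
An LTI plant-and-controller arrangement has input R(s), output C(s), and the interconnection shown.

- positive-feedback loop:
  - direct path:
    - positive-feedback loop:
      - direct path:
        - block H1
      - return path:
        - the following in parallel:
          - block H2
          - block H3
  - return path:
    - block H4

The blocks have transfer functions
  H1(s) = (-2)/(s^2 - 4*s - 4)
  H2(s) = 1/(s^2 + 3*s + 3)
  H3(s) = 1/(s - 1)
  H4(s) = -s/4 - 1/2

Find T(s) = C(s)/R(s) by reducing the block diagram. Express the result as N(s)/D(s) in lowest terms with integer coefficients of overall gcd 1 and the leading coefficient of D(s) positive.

Reducing step by step:

Step 1: parallel reduction of H2, H3 = (s^2 + 4*s + 2)/(s^3 + 2*s^2 - 3)
Step 2: feedback reduction of H1, (H2+H3) = (-2*s^3 - 4*s^2 + 6)/(s^5 - 2*s^4 - 12*s^3 - 9*s^2 + 20*s + 16)
Step 3: reduce the feedback loop with forward [H1/(1-H1*(H2+H3))] and return H4, giving the overall T(s)

Answer: (-4*s^3 - 8*s^2 + 12)/(2*s^5 - 5*s^4 - 28*s^3 - 22*s^2 + 43*s + 38)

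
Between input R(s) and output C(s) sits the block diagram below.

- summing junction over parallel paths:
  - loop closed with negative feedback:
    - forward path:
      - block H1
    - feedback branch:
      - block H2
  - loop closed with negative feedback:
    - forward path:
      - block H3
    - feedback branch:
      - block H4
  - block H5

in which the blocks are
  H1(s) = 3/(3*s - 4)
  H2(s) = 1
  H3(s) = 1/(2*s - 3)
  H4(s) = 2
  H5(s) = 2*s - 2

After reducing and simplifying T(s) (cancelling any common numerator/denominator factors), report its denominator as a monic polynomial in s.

First reduce the diagram to T(s).

[1] collapse the loop (H1 forward, H2 return) gives 3/(3*s - 1)
[2] apply the feedback formula to H3, H4 gives 1/(2*s - 1)
[3] add [H1/(1+H1*H2)], [H3/(1+H3*H4)], H5 (parallel) gives (12*s^3 - 22*s^2 + 21*s - 6)/(6*s^2 - 5*s + 1)
No further cancellation is possible in the step-3 result, so that is T(s). Its denominator becomes monic after dividing by the leading coefficient 6.

Answer: s^2 - 5*s/6 + 1/6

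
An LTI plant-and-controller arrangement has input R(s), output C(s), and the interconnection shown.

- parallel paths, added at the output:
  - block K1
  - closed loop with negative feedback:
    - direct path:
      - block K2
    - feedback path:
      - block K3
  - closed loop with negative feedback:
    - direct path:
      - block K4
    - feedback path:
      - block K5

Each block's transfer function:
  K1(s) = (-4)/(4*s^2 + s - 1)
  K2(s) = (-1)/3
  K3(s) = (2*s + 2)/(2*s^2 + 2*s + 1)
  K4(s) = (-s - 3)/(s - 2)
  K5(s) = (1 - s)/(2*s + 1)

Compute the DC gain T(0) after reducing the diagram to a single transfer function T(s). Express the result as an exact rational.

Step 1: close the feedback loop around K2, K3: (-2*s^2 - 2*s - 1)/(6*s^2 + 4*s + 1)
Step 2: feedback reduction of K4, K5: (-2*s^2 - 7*s - 3)/(3*s^2 - s - 5)
Step 3: reduce the parallel group K1, [K2/(1+K2*K3)], [K4/(1+K4*K5)]: (-72*s^6 - 234*s^5 - 264*s^4 - 41*s^3 + 163*s^2 + 94*s + 18)/(72*s^6 + 42*s^5 - 136*s^4 - 121*s^3 - 10*s^2 + 16*s + 5)
DC gain: substitute s = 0 into T(s) from step 3: T(0) = 18/5.

Final answer: 18/5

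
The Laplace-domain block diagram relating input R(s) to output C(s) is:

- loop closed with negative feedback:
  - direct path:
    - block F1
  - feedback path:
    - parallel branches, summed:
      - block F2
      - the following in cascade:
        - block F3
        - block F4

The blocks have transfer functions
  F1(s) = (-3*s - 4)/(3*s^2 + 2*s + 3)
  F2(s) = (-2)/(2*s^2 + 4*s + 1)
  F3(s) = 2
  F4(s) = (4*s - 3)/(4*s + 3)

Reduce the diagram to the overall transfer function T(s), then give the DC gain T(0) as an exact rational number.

Reducing step by step:

Step 1: series reduction of F3, F4 = (8*s - 6)/(4*s + 3)
Step 2: parallel reduction of F2, (F3*F4) = (16*s^3 + 20*s^2 - 24*s - 12)/(8*s^3 + 22*s^2 + 16*s + 3)
Step 3: close the feedback loop around F1, (F2+(F3*F4)) = (-24*s^4 - 98*s^3 - 136*s^2 - 73*s - 12)/(24*s^5 + 34*s^4 - 8*s^3 + 99*s^2 + 186*s + 57)
That last expression is T(s); at s = 0 only the constant terms survive, so T(0) = -12/57 = -4/19.

Answer: -4/19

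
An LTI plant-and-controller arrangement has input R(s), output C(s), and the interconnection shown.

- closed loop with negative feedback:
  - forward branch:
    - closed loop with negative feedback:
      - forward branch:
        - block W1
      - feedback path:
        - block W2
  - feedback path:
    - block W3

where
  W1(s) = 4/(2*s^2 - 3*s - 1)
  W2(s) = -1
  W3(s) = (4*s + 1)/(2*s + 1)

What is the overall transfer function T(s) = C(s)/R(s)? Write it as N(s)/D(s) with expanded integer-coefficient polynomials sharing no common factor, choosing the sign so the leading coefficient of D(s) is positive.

The answer is (8*s + 4)/(4*s^3 - 4*s^2 + 3*s - 1).

Reasoning:
(1) collapse the loop (W1 forward, W2 return): 4/(2*s^2 - 3*s - 5)
(2) apply the feedback formula to [W1/(1+W1*W2)], W3, which is the overall transfer function T(s) = C(s)/R(s) in lowest terms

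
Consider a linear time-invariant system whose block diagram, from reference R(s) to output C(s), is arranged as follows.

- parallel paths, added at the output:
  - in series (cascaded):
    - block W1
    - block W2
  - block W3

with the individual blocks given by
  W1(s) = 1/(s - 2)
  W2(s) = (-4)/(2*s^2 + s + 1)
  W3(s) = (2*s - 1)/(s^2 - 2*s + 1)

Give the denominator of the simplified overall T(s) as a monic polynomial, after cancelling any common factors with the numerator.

1. series reduction of W1, W2 = (-4)/(2*s^3 - 3*s^2 - s - 2)
2. combine (W1*W2), W3 in parallel = (4*s^4 - 8*s^3 - 3*s^2 + 5*s - 2)/(2*s^5 - 7*s^4 + 7*s^3 - 3*s^2 + 3*s - 2)
Step 2 gives the fully reduced T(s), with no common factor left to cancel. The denominator's leading coefficient is 2, so divide each of its coefficients by 2 to get the monic form.

Final answer: s^5 - 7*s^4/2 + 7*s^3/2 - 3*s^2/2 + 3*s/2 - 1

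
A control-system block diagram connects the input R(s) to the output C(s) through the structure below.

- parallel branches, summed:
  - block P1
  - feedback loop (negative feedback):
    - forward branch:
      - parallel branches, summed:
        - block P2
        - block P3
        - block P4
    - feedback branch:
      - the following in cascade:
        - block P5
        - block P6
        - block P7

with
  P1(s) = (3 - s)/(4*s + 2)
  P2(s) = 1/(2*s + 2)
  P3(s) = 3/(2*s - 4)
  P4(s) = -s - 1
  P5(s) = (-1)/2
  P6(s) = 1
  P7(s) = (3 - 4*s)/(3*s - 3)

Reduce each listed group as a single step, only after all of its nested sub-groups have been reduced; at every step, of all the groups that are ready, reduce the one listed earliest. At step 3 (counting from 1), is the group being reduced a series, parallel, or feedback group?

Answer: feedback

Working:
Step 1 - reduce the parallel group P2, P3, P4
Step 2 - cascade P5, P6, P7
Step 3 - close the feedback loop around (P2+P3+P4), (P5*P6*P7)
Step 4 - parallel reduction of P1, [(P2+P3+P4)/(1+(P2+P3+P4)*(P5*P6*P7))]
Step 3 collapses a feedback group.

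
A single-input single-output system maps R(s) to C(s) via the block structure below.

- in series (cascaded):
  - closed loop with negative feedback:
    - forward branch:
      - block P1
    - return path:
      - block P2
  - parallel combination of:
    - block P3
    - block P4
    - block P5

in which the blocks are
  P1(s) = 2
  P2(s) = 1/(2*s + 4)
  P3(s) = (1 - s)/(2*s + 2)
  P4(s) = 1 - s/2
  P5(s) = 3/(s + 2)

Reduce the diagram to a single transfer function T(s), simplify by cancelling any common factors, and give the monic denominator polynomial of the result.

1. collapse the loop (P1 forward, P2 return) gives (2*s + 4)/(s + 3)
2. combine P3, P4, P5 in parallel gives (-s^3 - 2*s^2 + 9*s + 12)/(2*s^2 + 6*s + 4)
3. series reduction of [P1/(1+P1*P2)], (P3+P4+P5) gives (-s^3 - 2*s^2 + 9*s + 12)/(s^2 + 4*s + 3)
T(s) is the step-3 result (common factors already cancelled). Leading coefficient of the denominator: 1, so no rescaling is needed.

Therefore the answer is s^2 + 4*s + 3.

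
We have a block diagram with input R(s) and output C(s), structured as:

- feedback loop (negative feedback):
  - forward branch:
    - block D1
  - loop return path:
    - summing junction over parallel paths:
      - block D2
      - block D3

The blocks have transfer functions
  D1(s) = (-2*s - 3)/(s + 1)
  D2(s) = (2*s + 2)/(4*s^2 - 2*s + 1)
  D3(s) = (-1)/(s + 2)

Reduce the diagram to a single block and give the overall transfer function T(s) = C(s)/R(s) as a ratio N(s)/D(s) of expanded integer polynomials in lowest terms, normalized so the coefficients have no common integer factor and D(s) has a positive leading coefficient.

[1] reduce the parallel group D2, D3 gives (-2*s^2 + 8*s + 3)/(4*s^3 + 6*s^2 - 3*s + 2)
[2] apply the feedback formula to D1, (D2+D3), which is the overall transfer function T(s) = C(s)/R(s) in lowest terms

Hence the answer: (-8*s^4 - 24*s^3 - 12*s^2 + 5*s - 6)/(4*s^4 + 14*s^3 - 7*s^2 - 31*s - 7)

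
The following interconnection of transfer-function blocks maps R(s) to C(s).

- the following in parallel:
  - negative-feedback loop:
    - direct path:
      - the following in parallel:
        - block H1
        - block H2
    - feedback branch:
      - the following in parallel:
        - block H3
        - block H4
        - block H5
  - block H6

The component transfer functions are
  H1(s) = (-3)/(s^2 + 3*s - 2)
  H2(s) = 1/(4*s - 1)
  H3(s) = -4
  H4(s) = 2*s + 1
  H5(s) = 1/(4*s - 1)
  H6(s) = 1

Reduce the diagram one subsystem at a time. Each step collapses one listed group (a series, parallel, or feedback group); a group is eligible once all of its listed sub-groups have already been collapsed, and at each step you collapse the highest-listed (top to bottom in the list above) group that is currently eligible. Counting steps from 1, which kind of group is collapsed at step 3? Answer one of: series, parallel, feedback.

Step 1: parallel reduction of H1, H2
Step 2: sum the parallel branches H3, H4, H5
Step 3: close the feedback loop around (H1+H2), (H3+H4+H5)
Step 4: parallel reduction of [(H1+H2)/(1+(H1+H2)*(H3+H4+H5))], H6
The group at step 3 is a feedback group.

Answer: feedback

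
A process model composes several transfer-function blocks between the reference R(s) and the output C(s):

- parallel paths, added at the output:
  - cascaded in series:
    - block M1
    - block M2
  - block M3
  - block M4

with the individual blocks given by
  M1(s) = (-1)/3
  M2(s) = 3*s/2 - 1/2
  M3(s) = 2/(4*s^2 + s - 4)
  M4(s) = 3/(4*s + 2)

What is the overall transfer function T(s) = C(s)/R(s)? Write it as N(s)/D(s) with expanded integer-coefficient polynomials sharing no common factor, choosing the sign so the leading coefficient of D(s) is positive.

Reducing step by step:

Step 1 - series reduction of M1, M2 = 1/6 - s/2
Step 2 - sum the parallel branches (M1*M2), M3, M4; the result is T(s) itself (integer coefficients, no common factor, positive leading denominator coefficient)

Answer: (-24*s^4 - 10*s^3 + 63*s^2 + 38*s - 28)/(48*s^3 + 36*s^2 - 42*s - 24)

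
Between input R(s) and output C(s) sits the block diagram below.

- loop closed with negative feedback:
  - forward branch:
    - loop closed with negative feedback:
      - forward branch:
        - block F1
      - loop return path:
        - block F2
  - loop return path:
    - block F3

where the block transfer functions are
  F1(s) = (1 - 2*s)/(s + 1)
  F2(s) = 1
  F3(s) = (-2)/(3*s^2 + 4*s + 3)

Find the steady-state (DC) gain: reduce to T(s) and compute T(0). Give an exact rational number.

(1) collapse the loop (F1 forward, F2 return), giving (2*s - 1)/(s - 2)
(2) apply the feedback formula to [F1/(1+F1*F2)], F3, giving (6*s^3 + 5*s^2 + 2*s - 3)/(3*s^3 - 2*s^2 - 9*s - 4)
Evaluating the step-2 result (the overall T(s)) at s = 0 gives T(0) = -3/(-4) = 3/4.

Answer: 3/4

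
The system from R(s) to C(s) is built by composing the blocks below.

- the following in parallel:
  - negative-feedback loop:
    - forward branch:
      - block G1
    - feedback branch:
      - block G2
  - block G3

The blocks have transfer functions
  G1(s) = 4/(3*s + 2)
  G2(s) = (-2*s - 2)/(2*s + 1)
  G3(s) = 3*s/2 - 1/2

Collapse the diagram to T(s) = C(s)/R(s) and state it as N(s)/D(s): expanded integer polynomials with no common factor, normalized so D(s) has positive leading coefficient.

(1) reduce the feedback loop with forward G1 and return G2, giving (8*s + 4)/(6*s^2 - s - 6)
(2) sum the parallel branches [G1/(1+G1*G2)], G3, giving the overall T(s)

Therefore the answer is (18*s^3 - 9*s^2 - s + 14)/(12*s^2 - 2*s - 12).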